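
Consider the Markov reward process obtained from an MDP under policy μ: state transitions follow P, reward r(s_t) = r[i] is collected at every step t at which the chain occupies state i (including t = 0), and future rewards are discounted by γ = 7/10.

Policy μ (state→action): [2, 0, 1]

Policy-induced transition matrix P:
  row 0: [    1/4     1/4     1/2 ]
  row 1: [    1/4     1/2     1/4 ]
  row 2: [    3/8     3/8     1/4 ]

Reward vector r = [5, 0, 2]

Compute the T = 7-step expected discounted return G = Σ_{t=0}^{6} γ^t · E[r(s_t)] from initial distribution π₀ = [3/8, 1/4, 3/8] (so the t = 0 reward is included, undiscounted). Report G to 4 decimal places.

t=0: π = [0.3750, 0.2500, 0.3750], E[r] = 2.6250, γ^t·E[r] = 2.625000, running G = 2.625000
t=1: π = [0.2969, 0.3594, 0.3438], E[r] = 2.1719, γ^t·E[r] = 1.520313, running G = 4.145313
t=2: π = [0.2930, 0.3828, 0.3242], E[r] = 2.1133, γ^t·E[r] = 1.035508, running G = 5.180820
t=3: π = [0.2905, 0.3862, 0.3232], E[r] = 2.0991, γ^t·E[r] = 0.719999, running G = 5.900819
t=4: π = [0.2904, 0.3870, 0.3226], E[r] = 2.0973, γ^t·E[r] = 0.503559, running G = 6.404378
t=5: π = [0.2903, 0.3871, 0.3226], E[r] = 2.0968, γ^t·E[r] = 0.352417, running G = 6.756795
t=6: π = [0.2903, 0.3871, 0.3226], E[r] = 2.0968, γ^t·E[r] = 0.246685, running G = 7.003481

G = 7.0035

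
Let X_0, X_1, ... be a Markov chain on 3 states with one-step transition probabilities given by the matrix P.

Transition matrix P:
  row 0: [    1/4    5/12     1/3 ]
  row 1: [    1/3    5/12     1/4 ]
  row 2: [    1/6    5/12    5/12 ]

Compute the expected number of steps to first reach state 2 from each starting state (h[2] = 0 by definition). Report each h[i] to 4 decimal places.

First-step conditioning: h[2] = 0; for i ≠ 2, h[i] = 1 + Σ_k P[i][k]·h[k].
  h[0] = 1 + 1/4·h[0] + 5/12·h[1]
  h[1] = 1 + 1/3·h[0] + 5/12·h[1]
Solving the 2×2 linear system over states ≠ 2 gives exactly h = [144/43, 156/43, 0] (h[2] = 0 is the target).

h = [3.3488, 3.6279, 0.0000]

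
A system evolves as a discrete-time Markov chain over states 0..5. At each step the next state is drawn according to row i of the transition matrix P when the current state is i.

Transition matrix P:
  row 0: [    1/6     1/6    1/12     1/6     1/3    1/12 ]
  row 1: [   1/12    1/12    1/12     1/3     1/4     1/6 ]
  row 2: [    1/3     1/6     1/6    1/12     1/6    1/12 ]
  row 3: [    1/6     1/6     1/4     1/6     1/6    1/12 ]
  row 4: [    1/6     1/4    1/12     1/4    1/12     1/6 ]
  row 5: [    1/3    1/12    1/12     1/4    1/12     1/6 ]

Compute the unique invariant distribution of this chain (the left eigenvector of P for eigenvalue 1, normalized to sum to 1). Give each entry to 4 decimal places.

Balance equations π_j = Σ_i π_i·P[i][j]:
  π_0 = 1/6·π_0 + 1/12·π_1 + 1/3·π_2 + 1/6·π_3 + 1/6·π_4 + 1/3·π_5
  π_1 = 1/6·π_0 + 1/12·π_1 + 1/6·π_2 + 1/6·π_3 + 1/4·π_4 + 1/12·π_5
  π_2 = 1/12·π_0 + 1/12·π_1 + 1/6·π_2 + 1/4·π_3 + 1/12·π_4 + 1/12·π_5
  π_3 = 1/6·π_0 + 1/3·π_1 + 1/12·π_2 + 1/6·π_3 + 1/4·π_4 + 1/4·π_5
  π_4 = 1/3·π_0 + 1/4·π_1 + 1/6·π_2 + 1/6·π_3 + 1/12·π_4 + 1/12·π_5
  normalize: π_0 + π_1 + π_2 + π_3 + π_4 + π_5 = 1
Solving the linear system gives exactly π = [91/466, 37/233, 30/233, 97/466, 87/466, 57/466].

π = [0.1953, 0.1588, 0.1288, 0.2082, 0.1867, 0.1223]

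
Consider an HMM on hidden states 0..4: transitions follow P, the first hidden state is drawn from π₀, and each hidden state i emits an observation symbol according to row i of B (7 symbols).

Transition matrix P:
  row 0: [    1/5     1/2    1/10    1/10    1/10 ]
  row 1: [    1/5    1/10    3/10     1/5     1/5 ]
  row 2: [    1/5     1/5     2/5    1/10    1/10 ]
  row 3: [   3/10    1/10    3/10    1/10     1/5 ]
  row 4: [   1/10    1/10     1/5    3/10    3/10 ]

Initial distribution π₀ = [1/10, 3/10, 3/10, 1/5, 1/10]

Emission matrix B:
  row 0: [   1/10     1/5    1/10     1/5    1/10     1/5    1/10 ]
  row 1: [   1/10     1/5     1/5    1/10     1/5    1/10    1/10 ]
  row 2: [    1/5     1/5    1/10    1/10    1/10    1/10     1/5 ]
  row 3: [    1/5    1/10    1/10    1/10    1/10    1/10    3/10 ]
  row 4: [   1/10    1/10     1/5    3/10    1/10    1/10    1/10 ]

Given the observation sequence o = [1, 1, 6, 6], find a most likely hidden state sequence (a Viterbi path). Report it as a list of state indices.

t=0: δ = [2.000e-02, 6.000e-02, 6.000e-02, 2.000e-02, 1.000e-02]  (obs o_0=1)
t=1: δ = [2.400e-03, 2.400e-03, 4.800e-03, 1.200e-03, 1.200e-03]  ψ = [1, 2, 2, 1, 1]  (obs o_1=1)
t=2: δ = [9.600e-05, 1.200e-04, 3.840e-04, 1.440e-04, 4.800e-05]  ψ = [2, 0, 2, 1, 1]  (obs o_2=6)
t=3: δ = [7.680e-06, 7.680e-06, 3.072e-05, 1.152e-05, 3.840e-06]  ψ = [2, 2, 2, 2, 2]  (obs o_3=6)
backtrack: best end state = 2; path = [2, 2, 2, 2]

path = [2, 2, 2, 2]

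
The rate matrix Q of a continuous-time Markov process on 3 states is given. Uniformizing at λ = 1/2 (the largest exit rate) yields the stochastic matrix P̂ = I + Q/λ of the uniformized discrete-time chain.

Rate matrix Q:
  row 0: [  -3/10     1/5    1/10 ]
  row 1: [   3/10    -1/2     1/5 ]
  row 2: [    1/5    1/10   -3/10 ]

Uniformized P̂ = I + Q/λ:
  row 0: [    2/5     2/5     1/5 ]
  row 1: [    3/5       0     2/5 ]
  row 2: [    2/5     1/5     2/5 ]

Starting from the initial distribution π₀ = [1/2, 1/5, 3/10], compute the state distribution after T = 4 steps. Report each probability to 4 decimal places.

π = [0.4486, 0.2408, 0.3106]

t=0: π = [0.5000, 0.2000, 0.3000]
t=1: π = [0.4400, 0.2600, 0.3000]
t=2: π = [0.4520, 0.2360, 0.3120]
t=3: π = [0.4472, 0.2432, 0.3096]
t=4: π = [0.4486, 0.2408, 0.3106]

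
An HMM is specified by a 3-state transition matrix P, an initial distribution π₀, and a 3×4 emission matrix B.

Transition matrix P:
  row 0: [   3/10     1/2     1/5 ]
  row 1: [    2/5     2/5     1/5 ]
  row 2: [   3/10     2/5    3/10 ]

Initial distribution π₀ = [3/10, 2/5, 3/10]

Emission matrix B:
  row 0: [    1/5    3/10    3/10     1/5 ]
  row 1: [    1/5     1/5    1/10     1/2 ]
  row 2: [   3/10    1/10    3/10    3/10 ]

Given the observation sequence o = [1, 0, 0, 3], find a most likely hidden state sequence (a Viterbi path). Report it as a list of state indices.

t=0: δ = [9.000e-02, 8.000e-02, 3.000e-02]  (obs o_0=1)
t=1: δ = [6.400e-03, 9.000e-03, 5.400e-03]  ψ = [1, 0, 0]  (obs o_1=0)
t=2: δ = [7.200e-04, 7.200e-04, 5.400e-04]  ψ = [1, 1, 1]  (obs o_2=0)
t=3: δ = [5.760e-05, 1.800e-04, 4.860e-05]  ψ = [1, 0, 2]  (obs o_3=3)
backtrack: best end state = 1; path = [0, 1, 0, 1]

path = [0, 1, 0, 1]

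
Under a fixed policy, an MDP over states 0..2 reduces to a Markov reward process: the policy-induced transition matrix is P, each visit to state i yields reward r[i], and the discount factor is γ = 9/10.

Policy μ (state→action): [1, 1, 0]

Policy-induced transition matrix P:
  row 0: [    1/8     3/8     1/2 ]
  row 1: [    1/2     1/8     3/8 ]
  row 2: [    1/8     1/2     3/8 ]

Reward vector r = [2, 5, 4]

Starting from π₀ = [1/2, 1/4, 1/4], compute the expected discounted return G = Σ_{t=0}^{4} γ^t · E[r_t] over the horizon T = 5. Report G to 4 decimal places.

t=0: π = [0.5000, 0.2500, 0.2500], E[r] = 3.2500, γ^t·E[r] = 3.250000, running G = 3.250000
t=1: π = [0.2188, 0.3438, 0.4375], E[r] = 3.9063, γ^t·E[r] = 3.515625, running G = 6.765625
t=2: π = [0.2539, 0.3438, 0.4023], E[r] = 3.8359, γ^t·E[r] = 3.107109, running G = 9.872734
t=3: π = [0.2539, 0.3394, 0.4067], E[r] = 3.8315, γ^t·E[r] = 2.793195, running G = 12.665929
t=4: π = [0.2523, 0.3410, 0.4067], E[r] = 3.8365, γ^t·E[r] = 2.517119, running G = 15.183048

G = 15.1830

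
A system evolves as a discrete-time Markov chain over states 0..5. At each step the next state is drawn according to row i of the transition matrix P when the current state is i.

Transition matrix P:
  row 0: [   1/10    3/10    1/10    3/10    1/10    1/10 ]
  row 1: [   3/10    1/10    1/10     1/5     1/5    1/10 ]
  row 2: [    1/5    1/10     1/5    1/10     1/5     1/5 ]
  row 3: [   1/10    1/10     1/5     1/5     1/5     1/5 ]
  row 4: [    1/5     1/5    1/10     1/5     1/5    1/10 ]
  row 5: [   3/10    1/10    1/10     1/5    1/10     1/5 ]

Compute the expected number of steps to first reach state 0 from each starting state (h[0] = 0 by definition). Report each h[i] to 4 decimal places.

h = [0.0000, 4.3306, 4.7065, 5.2295, 4.7636, 4.2825]

First-step conditioning: h[0] = 0; for i ≠ 0, h[i] = 1 + Σ_k P[i][k]·h[k].
  h[1] = 1 + 1/10·h[1] + 1/10·h[2] + 1/5·h[3] + 1/5·h[4] + 1/10·h[5]
  h[2] = 1 + 1/10·h[1] + 1/5·h[2] + 1/10·h[3] + 1/5·h[4] + 1/5·h[5]
  h[3] = 1 + 1/10·h[1] + 1/5·h[2] + 1/5·h[3] + 1/5·h[4] + 1/5·h[5]
  h[4] = 1 + 1/5·h[1] + 1/10·h[2] + 1/5·h[3] + 1/5·h[4] + 1/10·h[5]
  h[5] = 1 + 1/10·h[1] + 1/10·h[2] + 1/5·h[3] + 1/10·h[4] + 1/5·h[5]
Solving the 5×5 linear system over states ≠ 0 gives exactly h = [0, 6825/1576, 14835/3152, 24725/4728, 15015/3152, 40495/9456] (h[0] = 0 is the target).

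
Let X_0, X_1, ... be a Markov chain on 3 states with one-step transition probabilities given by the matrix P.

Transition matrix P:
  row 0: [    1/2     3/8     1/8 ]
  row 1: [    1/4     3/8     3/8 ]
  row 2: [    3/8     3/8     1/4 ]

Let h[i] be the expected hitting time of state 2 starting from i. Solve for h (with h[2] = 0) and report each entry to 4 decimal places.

First-step conditioning: h[2] = 0; for i ≠ 2, h[i] = 1 + Σ_k P[i][k]·h[k].
  h[0] = 1 + 1/2·h[0] + 3/8·h[1]
  h[1] = 1 + 1/4·h[0] + 3/8·h[1]
Solving the 2×2 linear system over states ≠ 2 gives exactly h = [32/7, 24/7, 0] (h[2] = 0 is the target).

h = [4.5714, 3.4286, 0.0000]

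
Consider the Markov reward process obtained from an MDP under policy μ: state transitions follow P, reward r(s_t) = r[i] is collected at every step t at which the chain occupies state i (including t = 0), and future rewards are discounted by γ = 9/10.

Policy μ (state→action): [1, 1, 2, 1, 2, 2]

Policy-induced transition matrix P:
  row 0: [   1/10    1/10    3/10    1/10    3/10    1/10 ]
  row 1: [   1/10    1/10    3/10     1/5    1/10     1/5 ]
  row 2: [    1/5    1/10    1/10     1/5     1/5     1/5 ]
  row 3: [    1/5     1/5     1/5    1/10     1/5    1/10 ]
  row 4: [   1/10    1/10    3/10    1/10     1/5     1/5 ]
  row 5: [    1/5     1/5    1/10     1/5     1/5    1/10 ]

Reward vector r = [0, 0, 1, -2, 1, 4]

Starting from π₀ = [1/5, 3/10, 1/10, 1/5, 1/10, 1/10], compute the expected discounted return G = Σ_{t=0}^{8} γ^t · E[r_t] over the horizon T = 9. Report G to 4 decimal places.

G = 3.9475

t=0: π = [0.2000, 0.3000, 0.1000, 0.2000, 0.1000, 0.1000], E[r] = 0.2000, γ^t·E[r] = 0.200000, running G = 0.200000
t=1: π = [0.1400, 0.1300, 0.2400, 0.1500, 0.1900, 0.1500], E[r] = 0.7300, γ^t·E[r] = 0.657000, running G = 0.857000
t=2: π = [0.1540, 0.1300, 0.2070, 0.1520, 0.2010, 0.1560], E[r] = 0.7280, γ^t·E[r] = 0.589680, running G = 1.446680
t=3: π = [0.1515, 0.1308, 0.2122, 0.1493, 0.2024, 0.1538], E[r] = 0.7312, γ^t·E[r] = 0.533045, running G = 1.979725
t=4: π = [0.1515, 0.1303, 0.2119, 0.1497, 0.2021, 0.1545], E[r] = 0.7327, γ^t·E[r] = 0.480751, running G = 2.460476
t=5: π = [0.1516, 0.1304, 0.2118, 0.1497, 0.2021, 0.1544], E[r] = 0.7322, γ^t·E[r] = 0.432373, running G = 2.892849
t=6: π = [0.1516, 0.1304, 0.2118, 0.1497, 0.2021, 0.1544], E[r] = 0.7323, γ^t·E[r] = 0.389182, running G = 3.282031
t=7: π = [0.1516, 0.1304, 0.2118, 0.1497, 0.2021, 0.1544], E[r] = 0.7323, γ^t·E[r] = 0.350261, running G = 3.632292
t=8: π = [0.1516, 0.1304, 0.2118, 0.1497, 0.2021, 0.1544], E[r] = 0.7323, γ^t·E[r] = 0.315234, running G = 3.947526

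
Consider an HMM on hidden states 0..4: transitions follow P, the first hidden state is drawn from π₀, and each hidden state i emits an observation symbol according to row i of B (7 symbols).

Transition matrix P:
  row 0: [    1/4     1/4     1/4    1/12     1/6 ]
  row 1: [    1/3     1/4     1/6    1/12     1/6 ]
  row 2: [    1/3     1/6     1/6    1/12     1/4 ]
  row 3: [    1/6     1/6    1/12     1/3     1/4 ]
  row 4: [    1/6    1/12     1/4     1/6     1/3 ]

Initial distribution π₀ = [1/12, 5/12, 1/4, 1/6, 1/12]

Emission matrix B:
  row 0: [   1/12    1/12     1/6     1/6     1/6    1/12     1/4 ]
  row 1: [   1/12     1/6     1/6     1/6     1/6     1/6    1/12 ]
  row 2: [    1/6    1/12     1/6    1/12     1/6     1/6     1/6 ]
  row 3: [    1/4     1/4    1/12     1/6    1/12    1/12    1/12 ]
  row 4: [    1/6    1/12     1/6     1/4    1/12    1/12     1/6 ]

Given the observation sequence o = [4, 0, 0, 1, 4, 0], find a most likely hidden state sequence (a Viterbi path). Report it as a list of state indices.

t=0: δ = [1.389e-02, 6.944e-02, 4.167e-02, 1.389e-02, 6.944e-03]  (obs o_0=4)
t=1: δ = [1.929e-03, 1.447e-03, 1.929e-03, 1.447e-03, 1.929e-03]  ψ = [1, 1, 1, 1, 1]  (obs o_1=0)
t=2: δ = [5.358e-05, 4.019e-05, 8.038e-05, 1.206e-04, 1.072e-04]  ψ = [2, 0, 0, 3, 4]  (obs o_2=0)
t=3: δ = [2.233e-06, 3.349e-06, 2.233e-06, 1.005e-05, 2.977e-06]  ψ = [2, 3, 4, 3, 4]  (obs o_3=1)
t=4: δ = [2.791e-07, 2.791e-07, 1.395e-07, 2.791e-07, 2.093e-07]  ψ = [3, 3, 3, 3, 3]  (obs o_4=4)
t=5: δ = [7.752e-09, 5.814e-09, 1.163e-08, 2.326e-08, 1.163e-08]  ψ = [1, 0, 0, 3, 3]  (obs o_5=0)
backtrack: best end state = 3; path = [1, 3, 3, 3, 3, 3]

path = [1, 3, 3, 3, 3, 3]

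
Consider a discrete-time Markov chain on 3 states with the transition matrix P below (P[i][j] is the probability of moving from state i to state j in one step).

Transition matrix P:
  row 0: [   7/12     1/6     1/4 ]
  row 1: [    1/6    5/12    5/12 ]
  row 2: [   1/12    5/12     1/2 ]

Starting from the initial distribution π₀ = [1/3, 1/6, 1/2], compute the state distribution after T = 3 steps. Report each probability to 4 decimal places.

t=0: π = [0.3333, 0.1667, 0.5000]
t=1: π = [0.2639, 0.3333, 0.4028]
t=2: π = [0.2431, 0.3507, 0.4063]
t=3: π = [0.2341, 0.3559, 0.4100]

π = [0.2341, 0.3559, 0.4100]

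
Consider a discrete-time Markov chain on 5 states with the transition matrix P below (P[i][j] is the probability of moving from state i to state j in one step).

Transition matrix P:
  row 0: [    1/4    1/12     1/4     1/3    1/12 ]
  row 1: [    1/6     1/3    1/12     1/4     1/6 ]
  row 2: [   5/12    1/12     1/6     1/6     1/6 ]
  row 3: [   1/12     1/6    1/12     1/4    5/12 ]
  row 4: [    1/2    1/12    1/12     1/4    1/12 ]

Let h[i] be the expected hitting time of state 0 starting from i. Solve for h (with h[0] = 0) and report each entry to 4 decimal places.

h = [0.0000, 4.1820, 3.0390, 4.2088, 2.8952]

First-step conditioning: h[0] = 0; for i ≠ 0, h[i] = 1 + Σ_k P[i][k]·h[k].
  h[1] = 1 + 1/3·h[1] + 1/12·h[2] + 1/4·h[3] + 1/6·h[4]
  h[2] = 1 + 1/12·h[1] + 1/6·h[2] + 1/6·h[3] + 1/6·h[4]
  h[3] = 1 + 1/6·h[1] + 1/12·h[2] + 1/4·h[3] + 5/12·h[4]
  h[4] = 1 + 1/12·h[1] + 1/12·h[2] + 1/4·h[3] + 1/12·h[4]
Solving the 4×4 linear system over states ≠ 0 gives exactly h = [0, 5148/1231, 3741/1231, 5181/1231, 3564/1231] (h[0] = 0 is the target).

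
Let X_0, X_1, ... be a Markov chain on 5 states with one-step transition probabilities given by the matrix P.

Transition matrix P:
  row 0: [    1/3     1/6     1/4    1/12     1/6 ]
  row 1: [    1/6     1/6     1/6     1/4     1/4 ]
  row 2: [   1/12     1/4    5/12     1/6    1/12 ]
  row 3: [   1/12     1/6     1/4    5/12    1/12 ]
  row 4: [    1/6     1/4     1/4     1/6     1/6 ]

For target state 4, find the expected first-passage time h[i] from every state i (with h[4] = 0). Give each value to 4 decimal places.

First-step conditioning: h[4] = 0; for i ≠ 4, h[i] = 1 + Σ_k P[i][k]·h[k].
  h[0] = 1 + 1/3·h[0] + 1/6·h[1] + 1/4·h[2] + 1/12·h[3]
  h[1] = 1 + 1/6·h[0] + 1/6·h[1] + 1/6·h[2] + 1/4·h[3]
  h[2] = 1 + 1/12·h[0] + 1/4·h[1] + 5/12·h[2] + 1/6·h[3]
  h[3] = 1 + 1/12·h[0] + 1/6·h[1] + 1/4·h[2] + 5/12·h[3]
Solving the 4×4 linear system over states ≠ 4 gives exactly h = [3872/549, 3596/549, 4280/549, 484/61, 0] (h[4] = 0 is the target).

h = [7.0528, 6.5501, 7.7960, 7.9344, 0.0000]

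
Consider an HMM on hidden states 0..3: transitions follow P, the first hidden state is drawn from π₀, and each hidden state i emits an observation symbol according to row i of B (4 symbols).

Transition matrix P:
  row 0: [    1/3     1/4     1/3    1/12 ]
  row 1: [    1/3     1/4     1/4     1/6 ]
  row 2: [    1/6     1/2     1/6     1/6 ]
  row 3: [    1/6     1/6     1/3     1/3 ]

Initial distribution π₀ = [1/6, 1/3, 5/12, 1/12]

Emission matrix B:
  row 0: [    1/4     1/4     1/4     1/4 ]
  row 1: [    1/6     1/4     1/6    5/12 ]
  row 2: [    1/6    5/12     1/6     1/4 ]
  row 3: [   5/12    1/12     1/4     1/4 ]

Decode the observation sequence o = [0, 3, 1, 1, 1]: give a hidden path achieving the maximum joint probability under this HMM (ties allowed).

path = [2, 1, 0, 2, 1]

t=0: δ = [4.167e-02, 5.556e-02, 6.944e-02, 3.472e-02]  (obs o_0=0)
t=1: δ = [4.630e-03, 1.447e-02, 3.472e-03, 2.894e-03]  ψ = [1, 2, 0, 2]  (obs o_1=3)
t=2: δ = [1.206e-03, 9.042e-04, 1.507e-03, 2.009e-04]  ψ = [1, 1, 1, 1]  (obs o_2=1)
t=3: δ = [1.005e-04, 1.884e-04, 1.674e-04, 2.093e-05]  ψ = [0, 2, 0, 2]  (obs o_3=1)
t=4: δ = [1.570e-05, 2.093e-05, 1.962e-05, 2.616e-06]  ψ = [1, 2, 1, 1]  (obs o_4=1)
backtrack: best end state = 1; path = [2, 1, 0, 2, 1]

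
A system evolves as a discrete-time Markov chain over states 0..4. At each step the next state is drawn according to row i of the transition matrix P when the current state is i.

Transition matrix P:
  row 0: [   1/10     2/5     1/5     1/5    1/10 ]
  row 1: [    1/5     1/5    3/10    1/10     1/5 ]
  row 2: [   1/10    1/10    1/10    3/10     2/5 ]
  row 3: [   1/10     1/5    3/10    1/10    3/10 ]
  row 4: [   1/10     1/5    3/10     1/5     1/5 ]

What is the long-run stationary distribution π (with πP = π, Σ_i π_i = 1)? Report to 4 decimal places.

π = [0.1200, 0.2000, 0.2400, 0.1855, 0.2545]

Balance equations π_j = Σ_i π_i·P[i][j]:
  π_0 = 1/10·π_0 + 1/5·π_1 + 1/10·π_2 + 1/10·π_3 + 1/10·π_4
  π_1 = 2/5·π_0 + 1/5·π_1 + 1/10·π_2 + 1/5·π_3 + 1/5·π_4
  π_2 = 1/5·π_0 + 3/10·π_1 + 1/10·π_2 + 3/10·π_3 + 3/10·π_4
  π_3 = 1/5·π_0 + 1/10·π_1 + 3/10·π_2 + 1/10·π_3 + 1/5·π_4
  normalize: π_0 + π_1 + π_2 + π_3 + π_4 = 1
Solving the linear system gives exactly π = [3/25, 1/5, 6/25, 51/275, 14/55].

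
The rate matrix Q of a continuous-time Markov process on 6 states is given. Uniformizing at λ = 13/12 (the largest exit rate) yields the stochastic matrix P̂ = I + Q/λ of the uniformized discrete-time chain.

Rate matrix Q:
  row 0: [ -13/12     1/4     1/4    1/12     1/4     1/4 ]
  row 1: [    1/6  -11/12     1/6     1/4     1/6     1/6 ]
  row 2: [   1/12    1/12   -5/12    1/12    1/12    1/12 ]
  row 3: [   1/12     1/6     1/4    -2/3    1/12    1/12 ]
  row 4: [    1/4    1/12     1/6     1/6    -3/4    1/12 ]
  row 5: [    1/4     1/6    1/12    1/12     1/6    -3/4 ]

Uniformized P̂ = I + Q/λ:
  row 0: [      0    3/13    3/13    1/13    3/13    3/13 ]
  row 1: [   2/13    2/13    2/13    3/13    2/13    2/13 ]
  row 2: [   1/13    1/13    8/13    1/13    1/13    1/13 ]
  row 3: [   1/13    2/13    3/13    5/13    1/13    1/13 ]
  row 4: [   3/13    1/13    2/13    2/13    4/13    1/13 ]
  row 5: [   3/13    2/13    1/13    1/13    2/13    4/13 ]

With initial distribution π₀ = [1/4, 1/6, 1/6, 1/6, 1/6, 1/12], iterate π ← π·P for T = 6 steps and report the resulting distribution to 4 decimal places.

t=0: π = [0.2500, 0.1667, 0.1667, 0.1667, 0.1667, 0.0833]
t=1: π = [0.1090, 0.1474, 0.2564, 0.1667, 0.1731, 0.1474]
t=2: π = [0.1292, 0.1292, 0.2821, 0.1642, 0.1563, 0.1391]
t=3: π = [0.1224, 0.1301, 0.2959, 0.1593, 0.1535, 0.1388]
t=4: π = [0.1225, 0.1287, 0.3014, 0.1578, 0.1519, 0.1378]
t=5: π = [0.1220, 0.1284, 0.3039, 0.1569, 0.1513, 0.1375]
t=6: π = [0.1218, 0.1282, 0.3050, 0.1566, 0.1511, 0.1373]

π = [0.1218, 0.1282, 0.3050, 0.1566, 0.1511, 0.1373]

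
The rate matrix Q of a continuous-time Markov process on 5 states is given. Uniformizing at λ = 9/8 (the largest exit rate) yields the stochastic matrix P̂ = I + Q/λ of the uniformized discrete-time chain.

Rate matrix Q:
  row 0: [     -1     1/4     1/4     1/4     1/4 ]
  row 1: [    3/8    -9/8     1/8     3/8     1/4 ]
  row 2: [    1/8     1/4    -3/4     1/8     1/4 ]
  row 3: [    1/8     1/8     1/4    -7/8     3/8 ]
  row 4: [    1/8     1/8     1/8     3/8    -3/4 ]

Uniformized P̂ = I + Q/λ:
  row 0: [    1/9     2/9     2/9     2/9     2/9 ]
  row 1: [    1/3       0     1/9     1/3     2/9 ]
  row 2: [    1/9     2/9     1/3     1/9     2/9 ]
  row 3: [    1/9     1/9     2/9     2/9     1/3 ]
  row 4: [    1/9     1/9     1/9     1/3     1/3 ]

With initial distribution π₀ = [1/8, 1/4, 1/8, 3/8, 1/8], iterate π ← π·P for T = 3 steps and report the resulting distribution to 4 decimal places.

π = [0.1420, 0.1331, 0.1979, 0.2466, 0.2805]

t=0: π = [0.1250, 0.2500, 0.1250, 0.3750, 0.1250]
t=1: π = [0.1667, 0.1111, 0.1944, 0.2500, 0.2778]
t=2: π = [0.1358, 0.1389, 0.2006, 0.2438, 0.2809]
t=3: π = [0.1420, 0.1331, 0.1979, 0.2466, 0.2805]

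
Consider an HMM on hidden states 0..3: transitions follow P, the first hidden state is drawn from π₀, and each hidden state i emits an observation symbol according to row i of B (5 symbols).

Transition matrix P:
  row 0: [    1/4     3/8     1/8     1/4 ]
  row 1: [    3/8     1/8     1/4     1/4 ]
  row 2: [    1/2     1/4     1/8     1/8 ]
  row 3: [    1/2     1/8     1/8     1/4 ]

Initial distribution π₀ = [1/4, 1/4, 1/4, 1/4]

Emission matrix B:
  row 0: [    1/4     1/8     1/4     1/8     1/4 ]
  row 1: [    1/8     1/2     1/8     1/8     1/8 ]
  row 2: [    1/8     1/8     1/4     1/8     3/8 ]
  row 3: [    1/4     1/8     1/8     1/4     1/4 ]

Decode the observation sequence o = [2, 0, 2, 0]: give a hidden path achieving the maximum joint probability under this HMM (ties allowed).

t=0: δ = [6.250e-02, 3.125e-02, 6.250e-02, 3.125e-02]  (obs o_0=2)
t=1: δ = [7.812e-03, 2.930e-03, 9.766e-04, 3.906e-03]  ψ = [2, 0, 0, 0]  (obs o_1=0)
t=2: δ = [4.883e-04, 3.662e-04, 2.441e-04, 2.441e-04]  ψ = [0, 0, 0, 0]  (obs o_2=2)
t=3: δ = [3.433e-05, 2.289e-05, 1.144e-05, 3.052e-05]  ψ = [1, 0, 1, 0]  (obs o_3=0)
backtrack: best end state = 0; path = [2, 0, 1, 0]

path = [2, 0, 1, 0]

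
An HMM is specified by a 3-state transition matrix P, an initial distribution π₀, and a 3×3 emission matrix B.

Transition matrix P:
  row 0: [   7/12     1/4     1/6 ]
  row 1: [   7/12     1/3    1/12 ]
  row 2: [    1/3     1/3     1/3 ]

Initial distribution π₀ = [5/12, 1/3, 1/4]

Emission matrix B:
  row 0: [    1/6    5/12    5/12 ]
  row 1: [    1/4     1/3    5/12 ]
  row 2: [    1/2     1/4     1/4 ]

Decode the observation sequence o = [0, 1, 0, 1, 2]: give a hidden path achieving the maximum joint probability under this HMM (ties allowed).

path = [1, 0, 0, 0, 0]

t=0: δ = [6.944e-02, 8.333e-02, 1.250e-01]  (obs o_0=0)
t=1: δ = [2.025e-02, 1.389e-02, 1.042e-02]  ψ = [1, 2, 2]  (obs o_1=1)
t=2: δ = [1.969e-03, 1.266e-03, 1.736e-03]  ψ = [0, 0, 2]  (obs o_2=0)
t=3: δ = [4.786e-04, 1.929e-04, 1.447e-04]  ψ = [0, 2, 2]  (obs o_3=1)
t=4: δ = [1.163e-04, 4.986e-05, 1.994e-05]  ψ = [0, 0, 0]  (obs o_4=2)
backtrack: best end state = 0; path = [1, 0, 0, 0, 0]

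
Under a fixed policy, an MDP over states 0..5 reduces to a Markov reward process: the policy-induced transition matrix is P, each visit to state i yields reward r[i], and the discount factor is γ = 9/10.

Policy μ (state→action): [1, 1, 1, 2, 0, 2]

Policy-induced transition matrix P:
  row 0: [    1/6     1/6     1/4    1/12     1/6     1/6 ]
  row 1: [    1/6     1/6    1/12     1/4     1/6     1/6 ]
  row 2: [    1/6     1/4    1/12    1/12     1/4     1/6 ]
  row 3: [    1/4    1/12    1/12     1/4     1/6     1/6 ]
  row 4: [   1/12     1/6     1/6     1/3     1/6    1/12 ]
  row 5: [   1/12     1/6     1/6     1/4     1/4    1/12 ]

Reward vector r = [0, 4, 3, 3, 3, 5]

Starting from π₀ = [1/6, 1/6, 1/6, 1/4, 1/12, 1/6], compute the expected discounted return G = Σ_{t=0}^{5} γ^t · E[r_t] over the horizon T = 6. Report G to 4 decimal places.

t=0: π = [0.1667, 0.1667, 0.1667, 0.2500, 0.0833, 0.1667], E[r] = 3.0000, γ^t·E[r] = 3.000000, running G = 3.000000
t=1: π = [0.1667, 0.1597, 0.1319, 0.2014, 0.1944, 0.1458], E[r] = 2.9514, γ^t·E[r] = 2.656250, running G = 5.656250
t=2: π = [0.1551, 0.1609, 0.1395, 0.2164, 0.1898, 0.1383], E[r] = 2.9722, γ^t·E[r] = 2.407500, running G = 8.063750
t=3: π = [0.1574, 0.1603, 0.1365, 0.2167, 0.1898, 0.1393], E[r] = 2.9668, γ^t·E[r] = 2.162813, running G = 10.226563
t=4: π = [0.1573, 0.1600, 0.1370, 0.2168, 0.1897, 0.1392], E[r] = 2.9666, γ^t·E[r] = 1.946363, running G = 12.172925
t=5: π = [0.1573, 0.1600, 0.1370, 0.2168, 0.1897, 0.1393], E[r] = 2.9665, γ^t·E[r] = 1.751715, running G = 13.924640

G = 13.9246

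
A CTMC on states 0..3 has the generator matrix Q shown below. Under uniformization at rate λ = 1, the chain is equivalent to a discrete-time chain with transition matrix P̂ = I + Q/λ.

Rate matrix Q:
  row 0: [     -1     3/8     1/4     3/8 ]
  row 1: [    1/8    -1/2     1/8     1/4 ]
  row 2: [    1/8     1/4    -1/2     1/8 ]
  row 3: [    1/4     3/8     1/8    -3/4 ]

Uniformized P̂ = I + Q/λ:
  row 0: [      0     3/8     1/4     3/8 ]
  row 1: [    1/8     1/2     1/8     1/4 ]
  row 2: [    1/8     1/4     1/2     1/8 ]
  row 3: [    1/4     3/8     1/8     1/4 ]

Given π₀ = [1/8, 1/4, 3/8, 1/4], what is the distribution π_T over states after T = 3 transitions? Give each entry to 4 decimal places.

t=0: π = [0.1250, 0.2500, 0.3750, 0.2500]
t=1: π = [0.1406, 0.3594, 0.2813, 0.2188]
t=2: π = [0.1348, 0.3848, 0.2480, 0.2324]
t=3: π = [0.1372, 0.3921, 0.2349, 0.2358]

π = [0.1372, 0.3921, 0.2349, 0.2358]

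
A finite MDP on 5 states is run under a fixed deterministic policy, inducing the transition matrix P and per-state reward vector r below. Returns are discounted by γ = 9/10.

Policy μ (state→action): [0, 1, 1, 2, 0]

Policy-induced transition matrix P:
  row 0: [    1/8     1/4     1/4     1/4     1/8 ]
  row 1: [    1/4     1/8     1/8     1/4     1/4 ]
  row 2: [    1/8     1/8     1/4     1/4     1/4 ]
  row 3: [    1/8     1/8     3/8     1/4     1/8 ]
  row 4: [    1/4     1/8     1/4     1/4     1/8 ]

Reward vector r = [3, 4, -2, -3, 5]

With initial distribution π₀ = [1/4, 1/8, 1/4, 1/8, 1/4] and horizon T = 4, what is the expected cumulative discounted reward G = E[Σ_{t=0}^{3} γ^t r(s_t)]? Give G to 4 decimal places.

t=0: π = [0.2500, 0.1250, 0.2500, 0.1250, 0.2500], E[r] = 1.6250, γ^t·E[r] = 1.625000, running G = 1.625000
t=1: π = [0.1719, 0.1563, 0.2500, 0.2500, 0.1719], E[r] = 0.7500, γ^t·E[r] = 0.675000, running G = 2.300000
t=2: π = [0.1660, 0.1465, 0.2617, 0.2500, 0.1758], E[r] = 0.6895, γ^t·E[r] = 0.558457, running G = 2.858457
t=3: π = [0.1653, 0.1458, 0.2629, 0.2500, 0.1760], E[r] = 0.6831, γ^t·E[r] = 0.497984, running G = 3.356441

G = 3.3564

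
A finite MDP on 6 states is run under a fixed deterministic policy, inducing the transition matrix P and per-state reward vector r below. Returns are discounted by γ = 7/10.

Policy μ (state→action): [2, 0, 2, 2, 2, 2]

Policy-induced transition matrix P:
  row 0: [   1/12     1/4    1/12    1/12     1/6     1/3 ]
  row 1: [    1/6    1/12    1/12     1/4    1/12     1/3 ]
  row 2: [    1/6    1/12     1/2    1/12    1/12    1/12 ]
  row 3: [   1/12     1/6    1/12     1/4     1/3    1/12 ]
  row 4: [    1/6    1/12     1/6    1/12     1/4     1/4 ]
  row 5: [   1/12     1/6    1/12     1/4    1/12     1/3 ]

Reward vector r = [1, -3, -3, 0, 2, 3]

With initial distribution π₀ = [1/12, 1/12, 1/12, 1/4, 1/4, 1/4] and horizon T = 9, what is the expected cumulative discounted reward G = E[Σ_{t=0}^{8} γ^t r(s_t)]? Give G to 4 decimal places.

G = 1.4809

t=0: π = [0.0833, 0.0833, 0.0833, 0.2500, 0.2500, 0.2500], E[r] = 0.8333, γ^t·E[r] = 0.833333, running G = 0.833333
t=1: π = [0.1181, 0.1389, 0.1389, 0.1806, 0.1944, 0.2292], E[r] = 0.3611, γ^t·E[r] = 0.252778, running G = 1.086111
t=2: π = [0.1227, 0.1372, 0.1574, 0.1748, 0.1707, 0.2373], E[r] = 0.2922, γ^t·E[r] = 0.143200, running G = 1.229311
t=3: π = [0.1221, 0.1381, 0.1631, 0.1749, 0.1657, 0.2361], E[r] = 0.2579, γ^t·E[r] = 0.088463, running G = 1.317774
t=4: π = [0.1222, 0.1379, 0.1651, 0.1748, 0.1648, 0.2350], E[r] = 0.2479, γ^t·E[r] = 0.059510, running G = 1.377284
t=5: π = [0.1223, 0.1379, 0.1659, 0.1746, 0.1647, 0.2346], E[r] = 0.2444, γ^t·E[r] = 0.041068, running G = 1.418352
t=6: π = [0.1224, 0.1378, 0.1662, 0.1745, 0.1646, 0.2345], E[r] = 0.2431, γ^t·E[r] = 0.028601, running G = 1.446953
t=7: π = [0.1224, 0.1378, 0.1663, 0.1745, 0.1646, 0.2344], E[r] = 0.2426, γ^t·E[r] = 0.019979, running G = 1.466933
t=8: π = [0.1224, 0.1378, 0.1663, 0.1745, 0.1646, 0.2344], E[r] = 0.2424, γ^t·E[r] = 0.013974, running G = 1.480907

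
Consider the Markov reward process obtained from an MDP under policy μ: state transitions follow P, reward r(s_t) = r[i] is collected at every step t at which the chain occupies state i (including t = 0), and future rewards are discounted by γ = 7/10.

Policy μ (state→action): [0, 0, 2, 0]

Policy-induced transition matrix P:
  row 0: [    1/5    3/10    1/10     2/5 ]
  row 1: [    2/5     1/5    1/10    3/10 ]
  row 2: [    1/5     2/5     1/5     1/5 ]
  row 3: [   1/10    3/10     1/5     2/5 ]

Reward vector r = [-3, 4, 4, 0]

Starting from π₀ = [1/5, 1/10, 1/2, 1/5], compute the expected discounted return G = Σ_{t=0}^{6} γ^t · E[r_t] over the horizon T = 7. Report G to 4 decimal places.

t=0: π = [0.2000, 0.1000, 0.5000, 0.2000], E[r] = 1.8000, γ^t·E[r] = 1.800000, running G = 1.800000
t=1: π = [0.2000, 0.3400, 0.1700, 0.2900], E[r] = 1.4400, γ^t·E[r] = 1.008000, running G = 2.808000
t=2: π = [0.2390, 0.2830, 0.1460, 0.3320], E[r] = 0.9990, γ^t·E[r] = 0.489510, running G = 3.297510
t=3: π = [0.2234, 0.2863, 0.1478, 0.3425], E[r] = 1.0662, γ^t·E[r] = 0.365707, running G = 3.663217
t=4: π = [0.2230, 0.2862, 0.1490, 0.3418], E[r] = 1.0717, γ^t·E[r] = 0.257313, running G = 3.920529
t=5: π = [0.2230, 0.2863, 0.1491, 0.3416], E[r] = 1.0723, γ^t·E[r] = 0.180228, running G = 4.100758
t=6: π = [0.2231, 0.2863, 0.1491, 0.3416], E[r] = 1.0721, γ^t·E[r] = 0.126130, running G = 4.226887

G = 4.2269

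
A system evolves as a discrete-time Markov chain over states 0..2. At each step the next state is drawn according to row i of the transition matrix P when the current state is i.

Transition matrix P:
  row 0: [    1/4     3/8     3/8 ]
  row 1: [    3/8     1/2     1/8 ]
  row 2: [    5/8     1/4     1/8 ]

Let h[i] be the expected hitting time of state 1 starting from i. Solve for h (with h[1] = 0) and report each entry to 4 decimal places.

h = [2.9630, 0.0000, 3.2593]

First-step conditioning: h[1] = 0; for i ≠ 1, h[i] = 1 + Σ_k P[i][k]·h[k].
  h[0] = 1 + 1/4·h[0] + 3/8·h[2]
  h[2] = 1 + 5/8·h[0] + 1/8·h[2]
Solving the 2×2 linear system over states ≠ 1 gives exactly h = [80/27, 0, 88/27] (h[1] = 0 is the target).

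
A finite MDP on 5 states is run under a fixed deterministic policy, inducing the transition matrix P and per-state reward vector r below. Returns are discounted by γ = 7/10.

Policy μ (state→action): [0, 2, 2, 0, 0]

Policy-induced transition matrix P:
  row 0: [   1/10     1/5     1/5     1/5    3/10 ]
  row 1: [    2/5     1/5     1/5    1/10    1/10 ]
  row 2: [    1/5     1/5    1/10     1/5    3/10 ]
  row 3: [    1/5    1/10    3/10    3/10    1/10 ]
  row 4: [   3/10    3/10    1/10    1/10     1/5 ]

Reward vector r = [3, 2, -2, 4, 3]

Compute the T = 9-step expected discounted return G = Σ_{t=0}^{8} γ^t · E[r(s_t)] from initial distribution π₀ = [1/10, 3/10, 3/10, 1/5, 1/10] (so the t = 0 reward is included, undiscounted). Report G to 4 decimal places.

G = 5.9753

t=0: π = [0.1000, 0.3000, 0.3000, 0.2000, 0.1000], E[r] = 1.4000, γ^t·E[r] = 1.400000, running G = 1.400000
t=1: π = [0.2600, 0.1900, 0.1800, 0.1800, 0.1900], E[r] = 2.0900, γ^t·E[r] = 1.463000, running G = 2.863000
t=2: π = [0.2310, 0.2010, 0.1810, 0.1800, 0.2070], E[r] = 2.0740, γ^t·E[r] = 1.016260, running G = 3.879260
t=3: π = [0.2378, 0.2027, 0.1792, 0.1772, 0.2031], E[r] = 2.0785, γ^t·E[r] = 0.712926, running G = 4.592186
t=4: π = [0.2371, 0.2026, 0.1795, 0.1771, 0.2037], E[r] = 2.0771, γ^t·E[r] = 0.498712, running G = 5.090897
t=5: π = [0.2372, 0.2027, 0.1794, 0.1771, 0.2037], E[r] = 2.0775, γ^t·E[r] = 0.349158, running G = 5.440055
t=6: π = [0.2372, 0.2027, 0.1794, 0.1771, 0.2037], E[r] = 2.0774, γ^t·E[r] = 0.244405, running G = 5.684461
t=7: π = [0.2372, 0.2027, 0.1794, 0.1771, 0.2037], E[r] = 2.0774, γ^t·E[r] = 0.171084, running G = 5.855545
t=8: π = [0.2372, 0.2027, 0.1794, 0.1771, 0.2037], E[r] = 2.0774, γ^t·E[r] = 0.119759, running G = 5.975304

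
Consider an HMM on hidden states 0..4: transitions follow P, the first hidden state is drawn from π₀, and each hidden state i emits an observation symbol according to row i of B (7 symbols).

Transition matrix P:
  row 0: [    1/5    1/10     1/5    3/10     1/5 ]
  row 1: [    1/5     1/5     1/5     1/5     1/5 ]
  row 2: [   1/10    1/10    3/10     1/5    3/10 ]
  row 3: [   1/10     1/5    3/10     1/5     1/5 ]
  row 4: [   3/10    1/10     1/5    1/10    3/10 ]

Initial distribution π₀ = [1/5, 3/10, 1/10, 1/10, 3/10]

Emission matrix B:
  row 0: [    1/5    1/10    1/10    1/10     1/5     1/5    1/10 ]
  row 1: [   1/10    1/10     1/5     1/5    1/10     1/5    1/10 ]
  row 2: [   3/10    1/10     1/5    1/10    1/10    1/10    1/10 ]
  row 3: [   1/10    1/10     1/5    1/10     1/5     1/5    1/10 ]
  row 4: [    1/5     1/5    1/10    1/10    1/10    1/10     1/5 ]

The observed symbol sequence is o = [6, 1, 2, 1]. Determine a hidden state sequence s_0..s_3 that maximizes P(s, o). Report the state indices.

t=0: δ = [2.000e-02, 3.000e-02, 1.000e-02, 1.000e-02, 6.000e-02]  (obs o_0=6)
t=1: δ = [1.800e-03, 6.000e-04, 1.200e-03, 6.000e-04, 3.600e-03]  ψ = [4, 1, 4, 0, 4]  (obs o_1=1)
t=2: δ = [1.080e-04, 7.200e-05, 1.440e-04, 1.080e-04, 1.080e-04]  ψ = [4, 4, 4, 0, 4]  (obs o_2=2)
t=3: δ = [3.240e-06, 2.160e-06, 4.320e-06, 3.240e-06, 8.640e-06]  ψ = [4, 3, 2, 0, 2]  (obs o_3=1)
backtrack: best end state = 4; path = [4, 4, 2, 4]

path = [4, 4, 2, 4]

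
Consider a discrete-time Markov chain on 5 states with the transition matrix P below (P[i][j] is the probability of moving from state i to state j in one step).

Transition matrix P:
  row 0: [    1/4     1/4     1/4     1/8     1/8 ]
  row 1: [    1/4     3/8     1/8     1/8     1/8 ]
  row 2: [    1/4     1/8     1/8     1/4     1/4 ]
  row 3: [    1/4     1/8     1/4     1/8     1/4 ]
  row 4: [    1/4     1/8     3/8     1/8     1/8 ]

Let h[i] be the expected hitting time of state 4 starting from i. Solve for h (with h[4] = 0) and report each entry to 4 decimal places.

First-step conditioning: h[4] = 0; for i ≠ 4, h[i] = 1 + Σ_k P[i][k]·h[k].
  h[0] = 1 + 1/4·h[0] + 1/4·h[1] + 1/4·h[2] + 1/8·h[3]
  h[1] = 1 + 1/4·h[0] + 3/8·h[1] + 1/8·h[2] + 1/8·h[3]
  h[2] = 1 + 1/4·h[0] + 1/8·h[1] + 1/8·h[2] + 1/4·h[3]
  h[3] = 1 + 1/4·h[0] + 1/8·h[1] + 1/4·h[2] + 1/8·h[3]
Solving the 4×4 linear system over states ≠ 4 gives exactly h = [220/37, 224/37, 192/37, 192/37, 0] (h[4] = 0 is the target).

h = [5.9459, 6.0541, 5.1892, 5.1892, 0.0000]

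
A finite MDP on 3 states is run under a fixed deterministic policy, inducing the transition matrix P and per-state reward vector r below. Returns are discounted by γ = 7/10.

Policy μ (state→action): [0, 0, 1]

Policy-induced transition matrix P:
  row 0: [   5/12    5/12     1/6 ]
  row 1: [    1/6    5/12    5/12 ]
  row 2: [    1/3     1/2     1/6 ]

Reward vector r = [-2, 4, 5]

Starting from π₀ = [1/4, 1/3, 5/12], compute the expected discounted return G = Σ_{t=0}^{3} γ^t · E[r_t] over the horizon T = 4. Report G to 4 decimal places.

G = 6.7847

t=0: π = [0.2500, 0.3333, 0.4167], E[r] = 2.9167, γ^t·E[r] = 2.916667, running G = 2.916667
t=1: π = [0.2986, 0.4514, 0.2500], E[r] = 2.4583, γ^t·E[r] = 1.720833, running G = 4.637500
t=2: π = [0.2830, 0.4375, 0.2795], E[r] = 2.5816, γ^t·E[r] = 1.264983, running G = 5.902483
t=3: π = [0.2840, 0.4400, 0.2760], E[r] = 2.5720, γ^t·E[r] = 0.882213, running G = 6.784695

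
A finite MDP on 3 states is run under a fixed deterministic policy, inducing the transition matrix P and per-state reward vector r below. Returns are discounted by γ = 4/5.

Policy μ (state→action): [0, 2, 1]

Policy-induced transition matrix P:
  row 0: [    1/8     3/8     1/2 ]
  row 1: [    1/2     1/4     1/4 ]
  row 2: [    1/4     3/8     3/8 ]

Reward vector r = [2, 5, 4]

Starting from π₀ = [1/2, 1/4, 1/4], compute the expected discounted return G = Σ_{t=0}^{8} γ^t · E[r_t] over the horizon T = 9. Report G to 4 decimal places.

G = 15.7748

t=0: π = [0.5000, 0.2500, 0.2500], E[r] = 3.2500, γ^t·E[r] = 3.250000, running G = 3.250000
t=1: π = [0.2500, 0.3438, 0.4063], E[r] = 3.8438, γ^t·E[r] = 3.075000, running G = 6.325000
t=2: π = [0.3047, 0.3320, 0.3633], E[r] = 3.7227, γ^t·E[r] = 2.382500, running G = 8.707500
t=3: π = [0.2949, 0.3335, 0.3716], E[r] = 3.7437, γ^t·E[r] = 1.916750, running G = 10.624250
t=4: π = [0.2965, 0.3333, 0.3702], E[r] = 3.7403, γ^t·E[r] = 1.532025, running G = 12.156275
t=5: π = [0.2963, 0.3333, 0.3704], E[r] = 3.7408, γ^t·E[r] = 1.225788, running G = 13.382063
t=6: π = [0.2963, 0.3333, 0.3704], E[r] = 3.7407, γ^t·E[r] = 0.980610, running G = 14.362673
t=7: π = [0.2963, 0.3333, 0.3704], E[r] = 3.7407, γ^t·E[r] = 0.784490, running G = 15.147163
t=8: π = [0.2963, 0.3333, 0.3704], E[r] = 3.7407, γ^t·E[r] = 0.627592, running G = 15.774755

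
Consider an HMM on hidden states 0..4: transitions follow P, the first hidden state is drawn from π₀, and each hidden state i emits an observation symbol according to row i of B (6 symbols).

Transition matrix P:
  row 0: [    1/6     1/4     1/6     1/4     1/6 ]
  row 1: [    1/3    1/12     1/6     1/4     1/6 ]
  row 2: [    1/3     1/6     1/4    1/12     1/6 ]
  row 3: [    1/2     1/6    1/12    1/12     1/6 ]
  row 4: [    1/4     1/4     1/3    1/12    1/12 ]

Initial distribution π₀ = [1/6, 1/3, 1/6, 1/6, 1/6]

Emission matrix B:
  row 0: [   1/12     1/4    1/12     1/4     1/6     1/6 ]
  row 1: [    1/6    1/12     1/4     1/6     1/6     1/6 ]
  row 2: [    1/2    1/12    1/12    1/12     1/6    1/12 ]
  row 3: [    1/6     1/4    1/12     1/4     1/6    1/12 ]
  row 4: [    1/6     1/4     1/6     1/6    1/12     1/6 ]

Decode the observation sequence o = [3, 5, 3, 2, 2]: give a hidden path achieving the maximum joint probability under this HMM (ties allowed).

t=0: δ = [4.167e-02, 5.556e-02, 1.389e-02, 4.167e-02, 2.778e-02]  (obs o_0=3)
t=1: δ = [3.472e-03, 1.736e-03, 7.716e-04, 1.157e-03, 1.543e-03]  ψ = [3, 0, 1, 1, 1]  (obs o_1=5)
t=2: δ = [1.447e-04, 1.447e-04, 4.823e-05, 2.170e-04, 9.645e-05]  ψ = [0, 0, 0, 0, 0]  (obs o_2=3)
t=3: δ = [9.042e-06, 9.042e-06, 2.679e-06, 3.014e-06, 6.028e-06]  ψ = [3, 0, 4, 0, 3]  (obs o_3=2)
t=4: δ = [2.512e-07, 5.651e-07, 1.674e-07, 1.884e-07, 2.512e-07]  ψ = [1, 0, 4, 0, 0]  (obs o_4=2)
backtrack: best end state = 1; path = [3, 0, 3, 0, 1]

path = [3, 0, 3, 0, 1]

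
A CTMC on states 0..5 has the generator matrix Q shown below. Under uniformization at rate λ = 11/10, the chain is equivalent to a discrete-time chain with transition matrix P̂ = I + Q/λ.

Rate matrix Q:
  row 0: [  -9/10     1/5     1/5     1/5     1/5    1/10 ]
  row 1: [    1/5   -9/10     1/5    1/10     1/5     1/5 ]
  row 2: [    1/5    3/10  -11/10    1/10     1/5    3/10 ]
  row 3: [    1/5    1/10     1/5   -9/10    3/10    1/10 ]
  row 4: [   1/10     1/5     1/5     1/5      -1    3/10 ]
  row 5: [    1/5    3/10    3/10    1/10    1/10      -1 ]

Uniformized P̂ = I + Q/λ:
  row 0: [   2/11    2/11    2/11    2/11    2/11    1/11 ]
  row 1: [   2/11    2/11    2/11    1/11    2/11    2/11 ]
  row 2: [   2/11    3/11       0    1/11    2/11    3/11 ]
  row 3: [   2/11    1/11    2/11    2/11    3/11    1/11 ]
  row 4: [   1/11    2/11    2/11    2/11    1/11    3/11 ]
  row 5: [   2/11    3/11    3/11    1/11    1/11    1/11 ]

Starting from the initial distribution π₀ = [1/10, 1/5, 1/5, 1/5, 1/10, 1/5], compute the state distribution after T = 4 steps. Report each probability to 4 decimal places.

t=0: π = [0.1000, 0.2000, 0.2000, 0.2000, 0.1000, 0.2000]
t=1: π = [0.1727, 0.2000, 0.1636, 0.1273, 0.1727, 0.1636]
t=2: π = [0.1661, 0.2000, 0.1669, 0.1339, 0.1628, 0.1702]
t=3: π = [0.1670, 0.2003, 0.1669, 0.1330, 0.1637, 0.1690]
t=4: π = [0.1669, 0.2003, 0.1668, 0.1331, 0.1637, 0.1692]

π = [0.1669, 0.2003, 0.1668, 0.1331, 0.1637, 0.1692]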